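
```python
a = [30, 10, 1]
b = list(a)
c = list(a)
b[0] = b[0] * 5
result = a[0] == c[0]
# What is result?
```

After line 1: a = [30, 10, 1]
After line 2 (b = list(a), copy): a = [30, 10, 1], b = [30, 10, 1]
After line 3 (c = list(a) is a copy, new object): c = [30, 10, 1]
After line 4 (b[0] = 30 * 5 = 150; only b mutates (copy)): a = [30, 10, 1], b = [150, 10, 1], c = [30, 10, 1]
After line 5 (a[0] = 30, c[0] = 30; result = True)

True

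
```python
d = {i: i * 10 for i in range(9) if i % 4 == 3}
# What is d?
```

{3: 30, 7: 70}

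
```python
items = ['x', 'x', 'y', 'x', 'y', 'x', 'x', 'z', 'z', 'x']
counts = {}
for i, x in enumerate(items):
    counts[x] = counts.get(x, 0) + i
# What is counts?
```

Initial: counts = {}, items = ['x', 'x', 'y', 'x', 'y', 'x', 'x', 'z', 'z', 'x']
i=0, x='x': counts = {'x': 0}
i=1, x='x': counts = {'x': 1}
i=2, x='y': counts = {'x': 1, 'y': 2}
i=3, x='x': counts = {'x': 4, 'y': 2}
i=4, x='y': counts = {'x': 4, 'y': 6}
i=5, x='x': counts = {'x': 9, 'y': 6}
i=6, x='x': counts = {'x': 15, 'y': 6}
i=7, x='z': counts = {'x': 15, 'y': 6, 'z': 7}
i=8, x='z': counts = {'x': 15, 'y': 6, 'z': 15}
i=9, x='x': counts = {'x': 24, 'y': 6, 'z': 15}

{'x': 24, 'y': 6, 'z': 15}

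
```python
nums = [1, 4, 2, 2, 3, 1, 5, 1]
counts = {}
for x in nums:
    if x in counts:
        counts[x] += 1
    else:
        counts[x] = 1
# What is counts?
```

Initial: counts = {}, nums = [1, 4, 2, 2, 3, 1, 5, 1]
See 1: counts = {1: 1}
See 4: counts = {1: 1, 4: 1}
See 2: counts = {1: 1, 4: 1, 2: 1}
See 2: counts = {1: 1, 4: 1, 2: 2}
See 3: counts = {1: 1, 4: 1, 2: 2, 3: 1}
See 1: counts = {1: 2, 4: 1, 2: 2, 3: 1}
See 5: counts = {1: 2, 4: 1, 2: 2, 3: 1, 5: 1}
See 1: counts = {1: 3, 4: 1, 2: 2, 3: 1, 5: 1}

{1: 3, 4: 1, 2: 2, 3: 1, 5: 1}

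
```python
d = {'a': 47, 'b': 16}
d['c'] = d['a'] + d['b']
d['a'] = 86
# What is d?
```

After line 1: d = {'a': 47, 'b': 16}
After line 2 (d['c'] = 47 + 16): d = {'a': 47, 'b': 16, 'c': 63}
After line 3: d = {'a': 86, 'b': 16, 'c': 63}

{'a': 86, 'b': 16, 'c': 63}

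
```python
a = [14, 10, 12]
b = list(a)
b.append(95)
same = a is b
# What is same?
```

After line 1: a = [14, 10, 12]
After line 2 (b = list(a) is a shallow copy, new object): a = [14, 10, 12], b = [14, 10, 12]
After line 3 (append only mutates b): a = [14, 10, 12], b = [14, 10, 12, 95]
After line 4 (same = a is b; different objects -> False): same = False

False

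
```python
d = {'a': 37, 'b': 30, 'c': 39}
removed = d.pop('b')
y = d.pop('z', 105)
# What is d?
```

After line 1: d = {'a': 37, 'b': 30, 'c': 39}
After line 2 (pop 'b' returns 30): d = {'a': 37, 'c': 39}, removed = 30
After line 3 (pop 'z' missing, returns default 105): d = {'a': 37, 'c': 39}, y = 105

{'a': 37, 'c': 39}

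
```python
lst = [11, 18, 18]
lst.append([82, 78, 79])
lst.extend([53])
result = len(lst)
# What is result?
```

After line 1: lst = [11, 18, 18]
After line 2 (append adds [82, 78, 79] as single element): lst = [11, 18, 18, [82, 78, 79]]
After line 3 (extend unpacks [53], adds 53): lst = [11, 18, 18, [82, 78, 79], 53]
After line 4: result = len(lst) = 5

5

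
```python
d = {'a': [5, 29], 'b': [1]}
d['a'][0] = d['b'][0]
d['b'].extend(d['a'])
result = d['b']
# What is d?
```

After line 1: d = {'a': [5, 29], 'b': [1]}
After line 2 (a[0] = b[0] = 1): d = {'a': [1, 29], 'b': [1]}
After line 3 (b.extend(a) appends [1, 29]): d = {'a': [1, 29], 'b': [1, 1, 29]}
After line 4: result = d['b'] = [1, 1, 29]

{'a': [1, 29], 'b': [1, 1, 29]}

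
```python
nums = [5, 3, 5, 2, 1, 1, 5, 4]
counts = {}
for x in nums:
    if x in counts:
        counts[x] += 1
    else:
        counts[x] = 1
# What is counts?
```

Initial: counts = {}, nums = [5, 3, 5, 2, 1, 1, 5, 4]
See 5: counts = {5: 1}
See 3: counts = {5: 1, 3: 1}
See 5: counts = {5: 2, 3: 1}
See 2: counts = {5: 2, 3: 1, 2: 1}
See 1: counts = {5: 2, 3: 1, 2: 1, 1: 1}
See 1: counts = {5: 2, 3: 1, 2: 1, 1: 2}
See 5: counts = {5: 3, 3: 1, 2: 1, 1: 2}
See 4: counts = {5: 3, 3: 1, 2: 1, 1: 2, 4: 1}

{5: 3, 3: 1, 2: 1, 1: 2, 4: 1}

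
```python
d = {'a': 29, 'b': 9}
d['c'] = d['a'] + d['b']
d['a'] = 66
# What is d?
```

After line 1: d = {'a': 29, 'b': 9}
After line 2 (d['c'] = 29 + 9): d = {'a': 29, 'b': 9, 'c': 38}
After line 3: d = {'a': 66, 'b': 9, 'c': 38}

{'a': 66, 'b': 9, 'c': 38}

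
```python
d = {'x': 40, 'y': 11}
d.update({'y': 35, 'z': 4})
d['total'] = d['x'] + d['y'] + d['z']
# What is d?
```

After line 1: d = {'x': 40, 'y': 11}
After line 2 (y overwritten, z added): d = {'x': 40, 'y': 35, 'z': 4}
After line 3 (total = 40 + 35 + 4 = 79): d = {'x': 40, 'y': 35, 'z': 4, 'total': 79}

{'x': 40, 'y': 35, 'z': 4, 'total': 79}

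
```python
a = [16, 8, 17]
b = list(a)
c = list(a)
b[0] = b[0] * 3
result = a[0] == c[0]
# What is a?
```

After line 1: a = [16, 8, 17]
After line 2 (b = list(a), copy): a = [16, 8, 17], b = [16, 8, 17]
After line 3 (c = list(a) is a copy, new object): c = [16, 8, 17]
After line 4 (b[0] = 16 * 3 = 48; only b mutates (copy)): a = [16, 8, 17], b = [48, 8, 17], c = [16, 8, 17]
After line 5 (a[0] = 16, c[0] = 16; result = True)

[16, 8, 17]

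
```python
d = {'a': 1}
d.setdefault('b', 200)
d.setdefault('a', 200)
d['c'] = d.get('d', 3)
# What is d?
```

After line 1: d = {'a': 1}
After line 2 (setdefault adds 'b'=200): d = {'a': 1, 'b': 200}
After line 3 (setdefault 'a' no-op, already exists): d = {'a': 1, 'b': 200}
After line 4 (get('d', 3) returns default since 'd' not in d): d = {'a': 1, 'b': 200, 'c': 3}

{'a': 1, 'b': 200, 'c': 3}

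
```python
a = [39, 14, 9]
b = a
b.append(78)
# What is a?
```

After line 1: a = [39, 14, 9]
After line 2 (b = a is an alias, same object): a = [39, 14, 9], b = [39, 14, 9]
After line 3 (b.append mutates the shared list): a = [39, 14, 9, 78], b = [39, 14, 9, 78]

[39, 14, 9, 78]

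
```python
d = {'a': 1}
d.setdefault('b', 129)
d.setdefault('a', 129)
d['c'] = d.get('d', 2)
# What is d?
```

After line 1: d = {'a': 1}
After line 2 (setdefault adds 'b'=129): d = {'a': 1, 'b': 129}
After line 3 (setdefault 'a' no-op, already exists): d = {'a': 1, 'b': 129}
After line 4 (get('d', 2) returns default since 'd' not in d): d = {'a': 1, 'b': 129, 'c': 2}

{'a': 1, 'b': 129, 'c': 2}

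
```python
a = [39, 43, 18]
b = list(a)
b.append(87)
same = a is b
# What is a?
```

After line 1: a = [39, 43, 18]
After line 2 (b = list(a) is a shallow copy, new object): a = [39, 43, 18], b = [39, 43, 18]
After line 3 (append only mutates b): a = [39, 43, 18], b = [39, 43, 18, 87]
After line 4 (same = a is b; different objects -> False): same = False

[39, 43, 18]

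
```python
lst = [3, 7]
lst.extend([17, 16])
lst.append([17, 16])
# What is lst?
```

After line 1: lst = [3, 7]
After line 2 (extend unpacks [17, 16]): lst = [3, 7, 17, 16]
After line 3 (append adds [17, 16] as single element): lst = [3, 7, 17, 16, [17, 16]]

[3, 7, 17, 16, [17, 16]]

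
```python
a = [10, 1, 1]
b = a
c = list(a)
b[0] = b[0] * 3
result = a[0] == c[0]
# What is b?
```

After line 1: a = [10, 1, 1]
After line 2 (b = a, alias): a = [10, 1, 1], b = [10, 1, 1]
After line 3 (c = list(a) is a copy, new object): c = [10, 1, 1]
After line 4 (b[0] = 10 * 3 = 30; mutates shared a/b): a = b = [30, 1, 1], c = [10, 1, 1]
After line 5 (a[0] = 30, c[0] = 10; result = False)

[30, 1, 1]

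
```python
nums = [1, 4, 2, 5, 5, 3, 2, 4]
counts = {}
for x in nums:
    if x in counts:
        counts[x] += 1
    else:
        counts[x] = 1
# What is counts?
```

Initial: counts = {}, nums = [1, 4, 2, 5, 5, 3, 2, 4]
See 1: counts = {1: 1}
See 4: counts = {1: 1, 4: 1}
See 2: counts = {1: 1, 4: 1, 2: 1}
See 5: counts = {1: 1, 4: 1, 2: 1, 5: 1}
See 5: counts = {1: 1, 4: 1, 2: 1, 5: 2}
See 3: counts = {1: 1, 4: 1, 2: 1, 5: 2, 3: 1}
See 2: counts = {1: 1, 4: 1, 2: 2, 5: 2, 3: 1}
See 4: counts = {1: 1, 4: 2, 2: 2, 5: 2, 3: 1}

{1: 1, 4: 2, 2: 2, 5: 2, 3: 1}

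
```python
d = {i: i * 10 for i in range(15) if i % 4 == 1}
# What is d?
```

{1: 10, 5: 50, 9: 90, 13: 130}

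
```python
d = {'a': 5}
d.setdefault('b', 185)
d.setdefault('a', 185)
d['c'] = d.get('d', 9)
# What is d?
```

After line 1: d = {'a': 5}
After line 2 (setdefault adds 'b'=185): d = {'a': 5, 'b': 185}
After line 3 (setdefault 'a' no-op, already exists): d = {'a': 5, 'b': 185}
After line 4 (get('d', 9) returns default since 'd' not in d): d = {'a': 5, 'b': 185, 'c': 9}

{'a': 5, 'b': 185, 'c': 9}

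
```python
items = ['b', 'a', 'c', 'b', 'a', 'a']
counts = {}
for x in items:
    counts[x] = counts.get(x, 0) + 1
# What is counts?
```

Initial: counts = {}, items = ['b', 'a', 'c', 'b', 'a', 'a']
See 'b': counts = {'b': 1}
See 'a': counts = {'b': 1, 'a': 1}
See 'c': counts = {'b': 1, 'a': 1, 'c': 1}
See 'b': counts = {'b': 2, 'a': 1, 'c': 1}
See 'a': counts = {'b': 2, 'a': 2, 'c': 1}
See 'a': counts = {'b': 2, 'a': 3, 'c': 1}

{'b': 2, 'a': 3, 'c': 1}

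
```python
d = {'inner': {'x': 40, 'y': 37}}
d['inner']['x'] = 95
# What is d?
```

After line 1: d = {'inner': {'x': 40, 'y': 37}}
After line 2 (inner x overwritten): d = {'inner': {'x': 95, 'y': 37}}

{'inner': {'x': 95, 'y': 37}}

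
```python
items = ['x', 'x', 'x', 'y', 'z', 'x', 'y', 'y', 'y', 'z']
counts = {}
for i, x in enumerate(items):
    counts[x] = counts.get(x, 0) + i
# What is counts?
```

Initial: counts = {}, items = ['x', 'x', 'x', 'y', 'z', 'x', 'y', 'y', 'y', 'z']
i=0, x='x': counts = {'x': 0}
i=1, x='x': counts = {'x': 1}
i=2, x='x': counts = {'x': 3}
i=3, x='y': counts = {'x': 3, 'y': 3}
i=4, x='z': counts = {'x': 3, 'y': 3, 'z': 4}
i=5, x='x': counts = {'x': 8, 'y': 3, 'z': 4}
i=6, x='y': counts = {'x': 8, 'y': 9, 'z': 4}
i=7, x='y': counts = {'x': 8, 'y': 16, 'z': 4}
i=8, x='y': counts = {'x': 8, 'y': 24, 'z': 4}
i=9, x='z': counts = {'x': 8, 'y': 24, 'z': 13}

{'x': 8, 'y': 24, 'z': 13}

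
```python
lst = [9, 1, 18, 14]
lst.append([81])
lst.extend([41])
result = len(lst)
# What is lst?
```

After line 1: lst = [9, 1, 18, 14]
After line 2 (append adds [81] as single element): lst = [9, 1, 18, 14, [81]]
After line 3 (extend unpacks [41], adds 41): lst = [9, 1, 18, 14, [81], 41]
After line 4: result = len(lst) = 6

[9, 1, 18, 14, [81], 41]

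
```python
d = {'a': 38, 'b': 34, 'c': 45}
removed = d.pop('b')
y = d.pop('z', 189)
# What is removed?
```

After line 1: d = {'a': 38, 'b': 34, 'c': 45}
After line 2 (pop 'b' returns 34): d = {'a': 38, 'c': 45}, removed = 34
After line 3 (pop 'z' missing, returns default 189): d = {'a': 38, 'c': 45}, y = 189

34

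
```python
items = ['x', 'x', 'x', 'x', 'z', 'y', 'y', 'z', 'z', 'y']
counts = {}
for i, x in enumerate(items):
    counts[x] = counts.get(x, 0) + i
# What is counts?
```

Initial: counts = {}, items = ['x', 'x', 'x', 'x', 'z', 'y', 'y', 'z', 'z', 'y']
i=0, x='x': counts = {'x': 0}
i=1, x='x': counts = {'x': 1}
i=2, x='x': counts = {'x': 3}
i=3, x='x': counts = {'x': 6}
i=4, x='z': counts = {'x': 6, 'z': 4}
i=5, x='y': counts = {'x': 6, 'z': 4, 'y': 5}
i=6, x='y': counts = {'x': 6, 'z': 4, 'y': 11}
i=7, x='z': counts = {'x': 6, 'z': 11, 'y': 11}
i=8, x='z': counts = {'x': 6, 'z': 19, 'y': 11}
i=9, x='y': counts = {'x': 6, 'z': 19, 'y': 20}

{'x': 6, 'z': 19, 'y': 20}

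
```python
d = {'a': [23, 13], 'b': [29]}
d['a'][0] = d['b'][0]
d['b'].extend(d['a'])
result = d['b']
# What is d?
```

After line 1: d = {'a': [23, 13], 'b': [29]}
After line 2 (a[0] = b[0] = 29): d = {'a': [29, 13], 'b': [29]}
After line 3 (b.extend(a) appends [29, 13]): d = {'a': [29, 13], 'b': [29, 29, 13]}
After line 4: result = d['b'] = [29, 29, 13]

{'a': [29, 13], 'b': [29, 29, 13]}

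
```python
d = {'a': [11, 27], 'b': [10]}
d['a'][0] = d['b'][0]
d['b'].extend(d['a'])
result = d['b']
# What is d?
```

After line 1: d = {'a': [11, 27], 'b': [10]}
After line 2 (a[0] = b[0] = 10): d = {'a': [10, 27], 'b': [10]}
After line 3 (b.extend(a) appends [10, 27]): d = {'a': [10, 27], 'b': [10, 10, 27]}
After line 4: result = d['b'] = [10, 10, 27]

{'a': [10, 27], 'b': [10, 10, 27]}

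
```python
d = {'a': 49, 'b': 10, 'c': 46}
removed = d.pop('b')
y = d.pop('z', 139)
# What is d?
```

After line 1: d = {'a': 49, 'b': 10, 'c': 46}
After line 2 (pop 'b' returns 10): d = {'a': 49, 'c': 46}, removed = 10
After line 3 (pop 'z' missing, returns default 139): d = {'a': 49, 'c': 46}, y = 139

{'a': 49, 'c': 46}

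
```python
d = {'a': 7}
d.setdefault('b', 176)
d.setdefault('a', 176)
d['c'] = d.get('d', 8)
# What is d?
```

After line 1: d = {'a': 7}
After line 2 (setdefault adds 'b'=176): d = {'a': 7, 'b': 176}
After line 3 (setdefault 'a' no-op, already exists): d = {'a': 7, 'b': 176}
After line 4 (get('d', 8) returns default since 'd' not in d): d = {'a': 7, 'b': 176, 'c': 8}

{'a': 7, 'b': 176, 'c': 8}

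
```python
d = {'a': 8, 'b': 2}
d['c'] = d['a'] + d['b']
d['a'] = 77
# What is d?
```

After line 1: d = {'a': 8, 'b': 2}
After line 2 (d['c'] = 8 + 2): d = {'a': 8, 'b': 2, 'c': 10}
After line 3: d = {'a': 77, 'b': 2, 'c': 10}

{'a': 77, 'b': 2, 'c': 10}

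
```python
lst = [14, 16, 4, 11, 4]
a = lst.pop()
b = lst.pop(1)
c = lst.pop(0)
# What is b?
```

After line 1: lst = [14, 16, 4, 11, 4]
After line 2 (pop() -> a = 4): lst = [14, 16, 4, 11]
After line 3 (pop(1) -> b = 16): lst = [14, 4, 11]
After line 4 (pop(0) -> c = 14): lst = [4, 11]

16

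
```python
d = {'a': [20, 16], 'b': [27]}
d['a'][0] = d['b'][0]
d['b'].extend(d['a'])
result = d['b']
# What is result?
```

After line 1: d = {'a': [20, 16], 'b': [27]}
After line 2 (a[0] = b[0] = 27): d = {'a': [27, 16], 'b': [27]}
After line 3 (b.extend(a) appends [27, 16]): d = {'a': [27, 16], 'b': [27, 27, 16]}
After line 4: result = d['b'] = [27, 27, 16]

[27, 27, 16]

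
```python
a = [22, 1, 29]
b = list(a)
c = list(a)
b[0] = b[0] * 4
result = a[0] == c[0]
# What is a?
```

After line 1: a = [22, 1, 29]
After line 2 (b = list(a), copy): a = [22, 1, 29], b = [22, 1, 29]
After line 3 (c = list(a) is a copy, new object): c = [22, 1, 29]
After line 4 (b[0] = 22 * 4 = 88; only b mutates (copy)): a = [22, 1, 29], b = [88, 1, 29], c = [22, 1, 29]
After line 5 (a[0] = 22, c[0] = 22; result = True)

[22, 1, 29]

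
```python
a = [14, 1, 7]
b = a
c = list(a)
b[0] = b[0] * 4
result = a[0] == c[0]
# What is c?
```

After line 1: a = [14, 1, 7]
After line 2 (b = a, alias): a = [14, 1, 7], b = [14, 1, 7]
After line 3 (c = list(a) is a copy, new object): c = [14, 1, 7]
After line 4 (b[0] = 14 * 4 = 56; mutates shared a/b): a = b = [56, 1, 7], c = [14, 1, 7]
After line 5 (a[0] = 56, c[0] = 14; result = False)

[14, 1, 7]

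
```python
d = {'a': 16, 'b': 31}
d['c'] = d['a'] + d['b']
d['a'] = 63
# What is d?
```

After line 1: d = {'a': 16, 'b': 31}
After line 2 (d['c'] = 16 + 31): d = {'a': 16, 'b': 31, 'c': 47}
After line 3: d = {'a': 63, 'b': 31, 'c': 47}

{'a': 63, 'b': 31, 'c': 47}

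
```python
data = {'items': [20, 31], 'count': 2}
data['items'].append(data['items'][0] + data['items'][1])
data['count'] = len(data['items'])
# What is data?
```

After line 1: data = {'items': [20, 31], 'count': 2}
After line 2 (append 20 + 31 = 51): data = {'items': [20, 31, 51], 'count': 2}
After line 3 (count = len(items) = 3): data = {'items': [20, 31, 51], 'count': 3}

{'items': [20, 31, 51], 'count': 3}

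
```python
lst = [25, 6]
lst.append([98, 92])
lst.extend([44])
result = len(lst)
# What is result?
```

After line 1: lst = [25, 6]
After line 2 (append adds [98, 92] as single element): lst = [25, 6, [98, 92]]
After line 3 (extend unpacks [44], adds 44): lst = [25, 6, [98, 92], 44]
After line 4: result = len(lst) = 4

4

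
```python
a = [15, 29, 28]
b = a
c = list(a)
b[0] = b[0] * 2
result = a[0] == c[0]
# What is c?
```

After line 1: a = [15, 29, 28]
After line 2 (b = a, alias): a = [15, 29, 28], b = [15, 29, 28]
After line 3 (c = list(a) is a copy, new object): c = [15, 29, 28]
After line 4 (b[0] = 15 * 2 = 30; mutates shared a/b): a = b = [30, 29, 28], c = [15, 29, 28]
After line 5 (a[0] = 30, c[0] = 15; result = False)

[15, 29, 28]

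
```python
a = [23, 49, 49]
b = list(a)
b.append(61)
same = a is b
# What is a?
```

After line 1: a = [23, 49, 49]
After line 2 (b = list(a) is a shallow copy, new object): a = [23, 49, 49], b = [23, 49, 49]
After line 3 (append only mutates b): a = [23, 49, 49], b = [23, 49, 49, 61]
After line 4 (same = a is b; different objects -> False): same = False

[23, 49, 49]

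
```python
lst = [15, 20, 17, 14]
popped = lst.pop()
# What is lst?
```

[15, 20, 17]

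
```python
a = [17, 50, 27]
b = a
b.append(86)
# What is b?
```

After line 1: a = [17, 50, 27]
After line 2 (b = a is an alias, same object): a = [17, 50, 27], b = [17, 50, 27]
After line 3 (b.append mutates the shared list): a = [17, 50, 27, 86], b = [17, 50, 27, 86]

[17, 50, 27, 86]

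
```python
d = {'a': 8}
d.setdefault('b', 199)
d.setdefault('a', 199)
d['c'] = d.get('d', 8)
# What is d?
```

After line 1: d = {'a': 8}
After line 2 (setdefault adds 'b'=199): d = {'a': 8, 'b': 199}
After line 3 (setdefault 'a' no-op, already exists): d = {'a': 8, 'b': 199}
After line 4 (get('d', 8) returns default since 'd' not in d): d = {'a': 8, 'b': 199, 'c': 8}

{'a': 8, 'b': 199, 'c': 8}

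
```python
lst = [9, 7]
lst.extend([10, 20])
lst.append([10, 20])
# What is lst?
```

After line 1: lst = [9, 7]
After line 2 (extend unpacks [10, 20]): lst = [9, 7, 10, 20]
After line 3 (append adds [10, 20] as single element): lst = [9, 7, 10, 20, [10, 20]]

[9, 7, 10, 20, [10, 20]]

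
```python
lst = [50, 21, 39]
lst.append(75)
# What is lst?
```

[50, 21, 39, 75]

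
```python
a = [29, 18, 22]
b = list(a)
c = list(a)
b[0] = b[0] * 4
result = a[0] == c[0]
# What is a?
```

After line 1: a = [29, 18, 22]
After line 2 (b = list(a), copy): a = [29, 18, 22], b = [29, 18, 22]
After line 3 (c = list(a) is a copy, new object): c = [29, 18, 22]
After line 4 (b[0] = 29 * 4 = 116; only b mutates (copy)): a = [29, 18, 22], b = [116, 18, 22], c = [29, 18, 22]
After line 5 (a[0] = 29, c[0] = 29; result = True)

[29, 18, 22]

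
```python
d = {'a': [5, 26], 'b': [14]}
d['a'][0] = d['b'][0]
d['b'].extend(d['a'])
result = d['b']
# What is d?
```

After line 1: d = {'a': [5, 26], 'b': [14]}
After line 2 (a[0] = b[0] = 14): d = {'a': [14, 26], 'b': [14]}
After line 3 (b.extend(a) appends [14, 26]): d = {'a': [14, 26], 'b': [14, 14, 26]}
After line 4: result = d['b'] = [14, 14, 26]

{'a': [14, 26], 'b': [14, 14, 26]}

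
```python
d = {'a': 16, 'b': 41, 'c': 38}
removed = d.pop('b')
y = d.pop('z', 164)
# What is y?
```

After line 1: d = {'a': 16, 'b': 41, 'c': 38}
After line 2 (pop 'b' returns 41): d = {'a': 16, 'c': 38}, removed = 41
After line 3 (pop 'z' missing, returns default 164): d = {'a': 16, 'c': 38}, y = 164

164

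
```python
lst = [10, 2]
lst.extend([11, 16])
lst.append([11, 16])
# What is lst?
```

After line 1: lst = [10, 2]
After line 2 (extend unpacks [11, 16]): lst = [10, 2, 11, 16]
After line 3 (append adds [11, 16] as single element): lst = [10, 2, 11, 16, [11, 16]]

[10, 2, 11, 16, [11, 16]]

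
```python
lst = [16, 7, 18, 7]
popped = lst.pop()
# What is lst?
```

[16, 7, 18]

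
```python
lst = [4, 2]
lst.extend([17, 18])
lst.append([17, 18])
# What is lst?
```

After line 1: lst = [4, 2]
After line 2 (extend unpacks [17, 18]): lst = [4, 2, 17, 18]
After line 3 (append adds [17, 18] as single element): lst = [4, 2, 17, 18, [17, 18]]

[4, 2, 17, 18, [17, 18]]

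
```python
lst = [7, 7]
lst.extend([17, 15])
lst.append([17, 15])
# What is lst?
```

After line 1: lst = [7, 7]
After line 2 (extend unpacks [17, 15]): lst = [7, 7, 17, 15]
After line 3 (append adds [17, 15] as single element): lst = [7, 7, 17, 15, [17, 15]]

[7, 7, 17, 15, [17, 15]]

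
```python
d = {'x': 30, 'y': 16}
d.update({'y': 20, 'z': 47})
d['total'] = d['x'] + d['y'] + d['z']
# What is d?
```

After line 1: d = {'x': 30, 'y': 16}
After line 2 (y overwritten, z added): d = {'x': 30, 'y': 20, 'z': 47}
After line 3 (total = 30 + 20 + 47 = 97): d = {'x': 30, 'y': 20, 'z': 47, 'total': 97}

{'x': 30, 'y': 20, 'z': 47, 'total': 97}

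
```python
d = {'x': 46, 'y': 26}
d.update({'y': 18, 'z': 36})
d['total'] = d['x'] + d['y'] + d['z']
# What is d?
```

After line 1: d = {'x': 46, 'y': 26}
After line 2 (y overwritten, z added): d = {'x': 46, 'y': 18, 'z': 36}
After line 3 (total = 46 + 18 + 36 = 100): d = {'x': 46, 'y': 18, 'z': 36, 'total': 100}

{'x': 46, 'y': 18, 'z': 36, 'total': 100}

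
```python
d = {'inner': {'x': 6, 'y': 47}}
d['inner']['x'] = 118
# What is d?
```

After line 1: d = {'inner': {'x': 6, 'y': 47}}
After line 2 (inner x overwritten): d = {'inner': {'x': 118, 'y': 47}}

{'inner': {'x': 118, 'y': 47}}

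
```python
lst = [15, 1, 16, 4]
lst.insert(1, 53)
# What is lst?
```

[15, 53, 1, 16, 4]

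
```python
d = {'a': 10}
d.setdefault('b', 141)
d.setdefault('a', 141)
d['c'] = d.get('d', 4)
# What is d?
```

After line 1: d = {'a': 10}
After line 2 (setdefault adds 'b'=141): d = {'a': 10, 'b': 141}
After line 3 (setdefault 'a' no-op, already exists): d = {'a': 10, 'b': 141}
After line 4 (get('d', 4) returns default since 'd' not in d): d = {'a': 10, 'b': 141, 'c': 4}

{'a': 10, 'b': 141, 'c': 4}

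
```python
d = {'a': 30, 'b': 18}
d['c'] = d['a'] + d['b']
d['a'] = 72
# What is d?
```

After line 1: d = {'a': 30, 'b': 18}
After line 2 (d['c'] = 30 + 18): d = {'a': 30, 'b': 18, 'c': 48}
After line 3: d = {'a': 72, 'b': 18, 'c': 48}

{'a': 72, 'b': 18, 'c': 48}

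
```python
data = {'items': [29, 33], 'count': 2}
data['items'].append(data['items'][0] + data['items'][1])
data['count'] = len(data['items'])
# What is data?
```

After line 1: data = {'items': [29, 33], 'count': 2}
After line 2 (append 29 + 33 = 62): data = {'items': [29, 33, 62], 'count': 2}
After line 3 (count = len(items) = 3): data = {'items': [29, 33, 62], 'count': 3}

{'items': [29, 33, 62], 'count': 3}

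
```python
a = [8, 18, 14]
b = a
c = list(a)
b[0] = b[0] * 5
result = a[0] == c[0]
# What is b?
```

After line 1: a = [8, 18, 14]
After line 2 (b = a, alias): a = [8, 18, 14], b = [8, 18, 14]
After line 3 (c = list(a) is a copy, new object): c = [8, 18, 14]
After line 4 (b[0] = 8 * 5 = 40; mutates shared a/b): a = b = [40, 18, 14], c = [8, 18, 14]
After line 5 (a[0] = 40, c[0] = 8; result = False)

[40, 18, 14]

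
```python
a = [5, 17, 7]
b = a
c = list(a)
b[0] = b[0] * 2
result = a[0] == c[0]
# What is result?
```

After line 1: a = [5, 17, 7]
After line 2 (b = a, alias): a = [5, 17, 7], b = [5, 17, 7]
After line 3 (c = list(a) is a copy, new object): c = [5, 17, 7]
After line 4 (b[0] = 5 * 2 = 10; mutates shared a/b): a = b = [10, 17, 7], c = [5, 17, 7]
After line 5 (a[0] = 10, c[0] = 5; result = False)

False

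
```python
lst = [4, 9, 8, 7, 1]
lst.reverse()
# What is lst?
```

[1, 7, 8, 9, 4]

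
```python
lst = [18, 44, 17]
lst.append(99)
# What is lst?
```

[18, 44, 17, 99]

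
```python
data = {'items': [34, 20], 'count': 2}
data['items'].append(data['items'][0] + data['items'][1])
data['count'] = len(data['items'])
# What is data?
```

After line 1: data = {'items': [34, 20], 'count': 2}
After line 2 (append 34 + 20 = 54): data = {'items': [34, 20, 54], 'count': 2}
After line 3 (count = len(items) = 3): data = {'items': [34, 20, 54], 'count': 3}

{'items': [34, 20, 54], 'count': 3}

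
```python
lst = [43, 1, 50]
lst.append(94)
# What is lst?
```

[43, 1, 50, 94]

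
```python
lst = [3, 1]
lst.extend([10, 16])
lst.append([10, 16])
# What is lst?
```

After line 1: lst = [3, 1]
After line 2 (extend unpacks [10, 16]): lst = [3, 1, 10, 16]
After line 3 (append adds [10, 16] as single element): lst = [3, 1, 10, 16, [10, 16]]

[3, 1, 10, 16, [10, 16]]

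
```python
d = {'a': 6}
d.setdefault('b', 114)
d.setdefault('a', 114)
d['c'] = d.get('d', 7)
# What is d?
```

After line 1: d = {'a': 6}
After line 2 (setdefault adds 'b'=114): d = {'a': 6, 'b': 114}
After line 3 (setdefault 'a' no-op, already exists): d = {'a': 6, 'b': 114}
After line 4 (get('d', 7) returns default since 'd' not in d): d = {'a': 6, 'b': 114, 'c': 7}

{'a': 6, 'b': 114, 'c': 7}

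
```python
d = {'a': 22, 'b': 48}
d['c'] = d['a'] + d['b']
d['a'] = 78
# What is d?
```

After line 1: d = {'a': 22, 'b': 48}
After line 2 (d['c'] = 22 + 48): d = {'a': 22, 'b': 48, 'c': 70}
After line 3: d = {'a': 78, 'b': 48, 'c': 70}

{'a': 78, 'b': 48, 'c': 70}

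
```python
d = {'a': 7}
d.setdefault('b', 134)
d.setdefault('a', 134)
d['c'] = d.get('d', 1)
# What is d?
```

After line 1: d = {'a': 7}
After line 2 (setdefault adds 'b'=134): d = {'a': 7, 'b': 134}
After line 3 (setdefault 'a' no-op, already exists): d = {'a': 7, 'b': 134}
After line 4 (get('d', 1) returns default since 'd' not in d): d = {'a': 7, 'b': 134, 'c': 1}

{'a': 7, 'b': 134, 'c': 1}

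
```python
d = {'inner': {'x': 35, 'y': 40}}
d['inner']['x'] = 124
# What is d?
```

After line 1: d = {'inner': {'x': 35, 'y': 40}}
After line 2 (inner x overwritten): d = {'inner': {'x': 124, 'y': 40}}

{'inner': {'x': 124, 'y': 40}}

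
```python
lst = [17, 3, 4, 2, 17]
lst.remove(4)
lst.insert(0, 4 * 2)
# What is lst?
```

After line 1: lst = [17, 3, 4, 2, 17]
After line 2 (remove first 4): lst = [17, 3, 2, 17]
After line 3 (insert 8 at index 0): lst = [8, 17, 3, 2, 17]

[8, 17, 3, 2, 17]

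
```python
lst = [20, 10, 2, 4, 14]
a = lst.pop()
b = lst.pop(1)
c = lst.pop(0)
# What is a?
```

After line 1: lst = [20, 10, 2, 4, 14]
After line 2 (pop() -> a = 14): lst = [20, 10, 2, 4]
After line 3 (pop(1) -> b = 10): lst = [20, 2, 4]
After line 4 (pop(0) -> c = 20): lst = [2, 4]

14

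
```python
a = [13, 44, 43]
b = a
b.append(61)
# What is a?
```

After line 1: a = [13, 44, 43]
After line 2 (b = a is an alias, same object): a = [13, 44, 43], b = [13, 44, 43]
After line 3 (b.append mutates the shared list): a = [13, 44, 43, 61], b = [13, 44, 43, 61]

[13, 44, 43, 61]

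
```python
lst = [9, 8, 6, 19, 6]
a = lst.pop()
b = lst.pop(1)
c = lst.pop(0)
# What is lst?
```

After line 1: lst = [9, 8, 6, 19, 6]
After line 2 (pop() -> a = 6): lst = [9, 8, 6, 19]
After line 3 (pop(1) -> b = 8): lst = [9, 6, 19]
After line 4 (pop(0) -> c = 9): lst = [6, 19]

[6, 19]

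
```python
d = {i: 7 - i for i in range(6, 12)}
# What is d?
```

{6: 1, 7: 0, 8: -1, 9: -2, 10: -3, 11: -4}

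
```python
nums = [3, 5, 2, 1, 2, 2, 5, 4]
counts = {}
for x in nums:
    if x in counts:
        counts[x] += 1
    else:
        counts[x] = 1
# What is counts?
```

Initial: counts = {}, nums = [3, 5, 2, 1, 2, 2, 5, 4]
See 3: counts = {3: 1}
See 5: counts = {3: 1, 5: 1}
See 2: counts = {3: 1, 5: 1, 2: 1}
See 1: counts = {3: 1, 5: 1, 2: 1, 1: 1}
See 2: counts = {3: 1, 5: 1, 2: 2, 1: 1}
See 2: counts = {3: 1, 5: 1, 2: 3, 1: 1}
See 5: counts = {3: 1, 5: 2, 2: 3, 1: 1}
See 4: counts = {3: 1, 5: 2, 2: 3, 1: 1, 4: 1}

{3: 1, 5: 2, 2: 3, 1: 1, 4: 1}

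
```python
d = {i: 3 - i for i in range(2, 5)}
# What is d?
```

{2: 1, 3: 0, 4: -1}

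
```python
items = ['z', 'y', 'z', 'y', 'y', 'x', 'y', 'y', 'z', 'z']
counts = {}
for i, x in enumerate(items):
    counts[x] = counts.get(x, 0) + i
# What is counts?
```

Initial: counts = {}, items = ['z', 'y', 'z', 'y', 'y', 'x', 'y', 'y', 'z', 'z']
i=0, x='z': counts = {'z': 0}
i=1, x='y': counts = {'z': 0, 'y': 1}
i=2, x='z': counts = {'z': 2, 'y': 1}
i=3, x='y': counts = {'z': 2, 'y': 4}
i=4, x='y': counts = {'z': 2, 'y': 8}
i=5, x='x': counts = {'z': 2, 'y': 8, 'x': 5}
i=6, x='y': counts = {'z': 2, 'y': 14, 'x': 5}
i=7, x='y': counts = {'z': 2, 'y': 21, 'x': 5}
i=8, x='z': counts = {'z': 10, 'y': 21, 'x': 5}
i=9, x='z': counts = {'z': 19, 'y': 21, 'x': 5}

{'z': 19, 'y': 21, 'x': 5}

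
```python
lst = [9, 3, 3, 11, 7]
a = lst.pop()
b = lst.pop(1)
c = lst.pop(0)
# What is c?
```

After line 1: lst = [9, 3, 3, 11, 7]
After line 2 (pop() -> a = 7): lst = [9, 3, 3, 11]
After line 3 (pop(1) -> b = 3): lst = [9, 3, 11]
After line 4 (pop(0) -> c = 9): lst = [3, 11]

9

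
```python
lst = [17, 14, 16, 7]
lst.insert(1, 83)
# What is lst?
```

[17, 83, 14, 16, 7]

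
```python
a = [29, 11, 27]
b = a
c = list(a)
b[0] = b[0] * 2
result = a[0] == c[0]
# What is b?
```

After line 1: a = [29, 11, 27]
After line 2 (b = a, alias): a = [29, 11, 27], b = [29, 11, 27]
After line 3 (c = list(a) is a copy, new object): c = [29, 11, 27]
After line 4 (b[0] = 29 * 2 = 58; mutates shared a/b): a = b = [58, 11, 27], c = [29, 11, 27]
After line 5 (a[0] = 58, c[0] = 29; result = False)

[58, 11, 27]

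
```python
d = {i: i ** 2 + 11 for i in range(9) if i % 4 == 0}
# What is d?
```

{0: 11, 4: 27, 8: 75}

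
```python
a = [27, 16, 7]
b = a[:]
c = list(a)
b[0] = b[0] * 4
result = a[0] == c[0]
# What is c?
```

After line 1: a = [27, 16, 7]
After line 2 (b = a[:], copy): a = [27, 16, 7], b = [27, 16, 7]
After line 3 (c = list(a) is a copy, new object): c = [27, 16, 7]
After line 4 (b[0] = 27 * 4 = 108; only b mutates (copy)): a = [27, 16, 7], b = [108, 16, 7], c = [27, 16, 7]
After line 5 (a[0] = 27, c[0] = 27; result = True)

[27, 16, 7]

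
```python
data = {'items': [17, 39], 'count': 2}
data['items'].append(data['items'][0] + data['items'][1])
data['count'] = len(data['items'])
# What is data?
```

After line 1: data = {'items': [17, 39], 'count': 2}
After line 2 (append 17 + 39 = 56): data = {'items': [17, 39, 56], 'count': 2}
After line 3 (count = len(items) = 3): data = {'items': [17, 39, 56], 'count': 3}

{'items': [17, 39, 56], 'count': 3}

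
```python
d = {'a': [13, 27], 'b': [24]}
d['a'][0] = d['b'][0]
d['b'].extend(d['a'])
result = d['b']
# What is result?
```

After line 1: d = {'a': [13, 27], 'b': [24]}
After line 2 (a[0] = b[0] = 24): d = {'a': [24, 27], 'b': [24]}
After line 3 (b.extend(a) appends [24, 27]): d = {'a': [24, 27], 'b': [24, 24, 27]}
After line 4: result = d['b'] = [24, 24, 27]

[24, 24, 27]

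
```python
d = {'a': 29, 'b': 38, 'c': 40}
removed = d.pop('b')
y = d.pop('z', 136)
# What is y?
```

After line 1: d = {'a': 29, 'b': 38, 'c': 40}
After line 2 (pop 'b' returns 38): d = {'a': 29, 'c': 40}, removed = 38
After line 3 (pop 'z' missing, returns default 136): d = {'a': 29, 'c': 40}, y = 136

136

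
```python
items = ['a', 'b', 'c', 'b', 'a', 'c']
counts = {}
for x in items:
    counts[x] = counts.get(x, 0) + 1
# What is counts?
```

Initial: counts = {}, items = ['a', 'b', 'c', 'b', 'a', 'c']
See 'a': counts = {'a': 1}
See 'b': counts = {'a': 1, 'b': 1}
See 'c': counts = {'a': 1, 'b': 1, 'c': 1}
See 'b': counts = {'a': 1, 'b': 2, 'c': 1}
See 'a': counts = {'a': 2, 'b': 2, 'c': 1}
See 'c': counts = {'a': 2, 'b': 2, 'c': 2}

{'a': 2, 'b': 2, 'c': 2}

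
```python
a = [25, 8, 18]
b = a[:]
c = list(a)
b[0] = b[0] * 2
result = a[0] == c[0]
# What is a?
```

After line 1: a = [25, 8, 18]
After line 2 (b = a[:], copy): a = [25, 8, 18], b = [25, 8, 18]
After line 3 (c = list(a) is a copy, new object): c = [25, 8, 18]
After line 4 (b[0] = 25 * 2 = 50; only b mutates (copy)): a = [25, 8, 18], b = [50, 8, 18], c = [25, 8, 18]
After line 5 (a[0] = 25, c[0] = 25; result = True)

[25, 8, 18]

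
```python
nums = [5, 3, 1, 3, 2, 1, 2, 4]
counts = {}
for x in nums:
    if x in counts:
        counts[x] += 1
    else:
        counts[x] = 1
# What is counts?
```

Initial: counts = {}, nums = [5, 3, 1, 3, 2, 1, 2, 4]
See 5: counts = {5: 1}
See 3: counts = {5: 1, 3: 1}
See 1: counts = {5: 1, 3: 1, 1: 1}
See 3: counts = {5: 1, 3: 2, 1: 1}
See 2: counts = {5: 1, 3: 2, 1: 1, 2: 1}
See 1: counts = {5: 1, 3: 2, 1: 2, 2: 1}
See 2: counts = {5: 1, 3: 2, 1: 2, 2: 2}
See 4: counts = {5: 1, 3: 2, 1: 2, 2: 2, 4: 1}

{5: 1, 3: 2, 1: 2, 2: 2, 4: 1}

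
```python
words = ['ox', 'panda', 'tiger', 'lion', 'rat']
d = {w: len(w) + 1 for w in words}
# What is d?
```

{'ox': 3, 'panda': 6, 'tiger': 6, 'lion': 5, 'rat': 4}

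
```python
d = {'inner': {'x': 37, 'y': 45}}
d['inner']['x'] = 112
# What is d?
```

After line 1: d = {'inner': {'x': 37, 'y': 45}}
After line 2 (inner x overwritten): d = {'inner': {'x': 112, 'y': 45}}

{'inner': {'x': 112, 'y': 45}}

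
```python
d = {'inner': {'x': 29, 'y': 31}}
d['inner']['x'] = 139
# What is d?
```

After line 1: d = {'inner': {'x': 29, 'y': 31}}
After line 2 (inner x overwritten): d = {'inner': {'x': 139, 'y': 31}}

{'inner': {'x': 139, 'y': 31}}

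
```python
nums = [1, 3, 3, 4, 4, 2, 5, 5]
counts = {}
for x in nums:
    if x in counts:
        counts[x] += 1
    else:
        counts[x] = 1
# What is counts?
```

Initial: counts = {}, nums = [1, 3, 3, 4, 4, 2, 5, 5]
See 1: counts = {1: 1}
See 3: counts = {1: 1, 3: 1}
See 3: counts = {1: 1, 3: 2}
See 4: counts = {1: 1, 3: 2, 4: 1}
See 4: counts = {1: 1, 3: 2, 4: 2}
See 2: counts = {1: 1, 3: 2, 4: 2, 2: 1}
See 5: counts = {1: 1, 3: 2, 4: 2, 2: 1, 5: 1}
See 5: counts = {1: 1, 3: 2, 4: 2, 2: 1, 5: 2}

{1: 1, 3: 2, 4: 2, 2: 1, 5: 2}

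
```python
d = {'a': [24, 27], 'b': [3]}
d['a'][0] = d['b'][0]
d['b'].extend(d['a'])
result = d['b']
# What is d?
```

After line 1: d = {'a': [24, 27], 'b': [3]}
After line 2 (a[0] = b[0] = 3): d = {'a': [3, 27], 'b': [3]}
After line 3 (b.extend(a) appends [3, 27]): d = {'a': [3, 27], 'b': [3, 3, 27]}
After line 4: result = d['b'] = [3, 3, 27]

{'a': [3, 27], 'b': [3, 3, 27]}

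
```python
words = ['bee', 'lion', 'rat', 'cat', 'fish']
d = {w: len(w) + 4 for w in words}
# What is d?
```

{'bee': 7, 'lion': 8, 'rat': 7, 'cat': 7, 'fish': 8}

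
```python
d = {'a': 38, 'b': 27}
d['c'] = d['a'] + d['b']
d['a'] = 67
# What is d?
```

After line 1: d = {'a': 38, 'b': 27}
After line 2 (d['c'] = 38 + 27): d = {'a': 38, 'b': 27, 'c': 65}
After line 3: d = {'a': 67, 'b': 27, 'c': 65}

{'a': 67, 'b': 27, 'c': 65}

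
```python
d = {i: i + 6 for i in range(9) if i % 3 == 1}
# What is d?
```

{1: 7, 4: 10, 7: 13}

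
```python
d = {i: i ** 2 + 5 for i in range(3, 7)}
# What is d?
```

{3: 14, 4: 21, 5: 30, 6: 41}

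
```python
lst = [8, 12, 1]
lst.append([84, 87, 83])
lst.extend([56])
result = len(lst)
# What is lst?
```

After line 1: lst = [8, 12, 1]
After line 2 (append adds [84, 87, 83] as single element): lst = [8, 12, 1, [84, 87, 83]]
After line 3 (extend unpacks [56], adds 56): lst = [8, 12, 1, [84, 87, 83], 56]
After line 4: result = len(lst) = 5

[8, 12, 1, [84, 87, 83], 56]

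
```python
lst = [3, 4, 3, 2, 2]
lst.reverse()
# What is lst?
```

[2, 2, 3, 4, 3]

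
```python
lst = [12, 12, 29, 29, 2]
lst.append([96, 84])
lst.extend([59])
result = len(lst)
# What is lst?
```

After line 1: lst = [12, 12, 29, 29, 2]
After line 2 (append adds [96, 84] as single element): lst = [12, 12, 29, 29, 2, [96, 84]]
After line 3 (extend unpacks [59], adds 59): lst = [12, 12, 29, 29, 2, [96, 84], 59]
After line 4: result = len(lst) = 7

[12, 12, 29, 29, 2, [96, 84], 59]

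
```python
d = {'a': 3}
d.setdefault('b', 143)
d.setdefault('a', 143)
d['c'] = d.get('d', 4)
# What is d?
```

After line 1: d = {'a': 3}
After line 2 (setdefault adds 'b'=143): d = {'a': 3, 'b': 143}
After line 3 (setdefault 'a' no-op, already exists): d = {'a': 3, 'b': 143}
After line 4 (get('d', 4) returns default since 'd' not in d): d = {'a': 3, 'b': 143, 'c': 4}

{'a': 3, 'b': 143, 'c': 4}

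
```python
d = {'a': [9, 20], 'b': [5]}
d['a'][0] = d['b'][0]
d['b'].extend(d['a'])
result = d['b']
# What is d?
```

After line 1: d = {'a': [9, 20], 'b': [5]}
After line 2 (a[0] = b[0] = 5): d = {'a': [5, 20], 'b': [5]}
After line 3 (b.extend(a) appends [5, 20]): d = {'a': [5, 20], 'b': [5, 5, 20]}
After line 4: result = d['b'] = [5, 5, 20]

{'a': [5, 20], 'b': [5, 5, 20]}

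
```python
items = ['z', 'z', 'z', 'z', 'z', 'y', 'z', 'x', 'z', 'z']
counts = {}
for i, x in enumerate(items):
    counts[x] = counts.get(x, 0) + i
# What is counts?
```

Initial: counts = {}, items = ['z', 'z', 'z', 'z', 'z', 'y', 'z', 'x', 'z', 'z']
i=0, x='z': counts = {'z': 0}
i=1, x='z': counts = {'z': 1}
i=2, x='z': counts = {'z': 3}
i=3, x='z': counts = {'z': 6}
i=4, x='z': counts = {'z': 10}
i=5, x='y': counts = {'z': 10, 'y': 5}
i=6, x='z': counts = {'z': 16, 'y': 5}
i=7, x='x': counts = {'z': 16, 'y': 5, 'x': 7}
i=8, x='z': counts = {'z': 24, 'y': 5, 'x': 7}
i=9, x='z': counts = {'z': 33, 'y': 5, 'x': 7}

{'z': 33, 'y': 5, 'x': 7}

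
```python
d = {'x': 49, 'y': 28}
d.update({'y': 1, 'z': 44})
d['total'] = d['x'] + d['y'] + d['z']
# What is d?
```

After line 1: d = {'x': 49, 'y': 28}
After line 2 (y overwritten, z added): d = {'x': 49, 'y': 1, 'z': 44}
After line 3 (total = 49 + 1 + 44 = 94): d = {'x': 49, 'y': 1, 'z': 44, 'total': 94}

{'x': 49, 'y': 1, 'z': 44, 'total': 94}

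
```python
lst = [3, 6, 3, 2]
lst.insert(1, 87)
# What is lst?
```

[3, 87, 6, 3, 2]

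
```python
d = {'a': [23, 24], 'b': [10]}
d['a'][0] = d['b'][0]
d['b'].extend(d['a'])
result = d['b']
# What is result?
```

After line 1: d = {'a': [23, 24], 'b': [10]}
After line 2 (a[0] = b[0] = 10): d = {'a': [10, 24], 'b': [10]}
After line 3 (b.extend(a) appends [10, 24]): d = {'a': [10, 24], 'b': [10, 10, 24]}
After line 4: result = d['b'] = [10, 10, 24]

[10, 10, 24]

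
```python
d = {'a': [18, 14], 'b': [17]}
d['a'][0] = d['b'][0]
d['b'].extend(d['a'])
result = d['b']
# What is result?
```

After line 1: d = {'a': [18, 14], 'b': [17]}
After line 2 (a[0] = b[0] = 17): d = {'a': [17, 14], 'b': [17]}
After line 3 (b.extend(a) appends [17, 14]): d = {'a': [17, 14], 'b': [17, 17, 14]}
After line 4: result = d['b'] = [17, 17, 14]

[17, 17, 14]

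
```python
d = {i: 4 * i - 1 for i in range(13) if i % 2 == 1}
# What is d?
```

{1: 3, 3: 11, 5: 19, 7: 27, 9: 35, 11: 43}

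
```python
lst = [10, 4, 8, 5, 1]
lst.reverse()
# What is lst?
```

[1, 5, 8, 4, 10]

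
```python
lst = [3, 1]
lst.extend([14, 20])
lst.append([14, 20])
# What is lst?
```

After line 1: lst = [3, 1]
After line 2 (extend unpacks [14, 20]): lst = [3, 1, 14, 20]
After line 3 (append adds [14, 20] as single element): lst = [3, 1, 14, 20, [14, 20]]

[3, 1, 14, 20, [14, 20]]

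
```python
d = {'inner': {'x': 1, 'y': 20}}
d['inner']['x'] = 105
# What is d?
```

After line 1: d = {'inner': {'x': 1, 'y': 20}}
After line 2 (inner x overwritten): d = {'inner': {'x': 105, 'y': 20}}

{'inner': {'x': 105, 'y': 20}}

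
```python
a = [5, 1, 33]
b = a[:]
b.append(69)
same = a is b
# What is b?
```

After line 1: a = [5, 1, 33]
After line 2 (b = a[:] is a shallow copy, new object): a = [5, 1, 33], b = [5, 1, 33]
After line 3 (append only mutates b): a = [5, 1, 33], b = [5, 1, 33, 69]
After line 4 (same = a is b; different objects -> False): same = False

[5, 1, 33, 69]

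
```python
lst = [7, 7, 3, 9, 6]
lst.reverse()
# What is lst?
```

[6, 9, 3, 7, 7]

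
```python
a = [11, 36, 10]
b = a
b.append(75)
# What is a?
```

After line 1: a = [11, 36, 10]
After line 2 (b = a is an alias, same object): a = [11, 36, 10], b = [11, 36, 10]
After line 3 (b.append mutates the shared list): a = [11, 36, 10, 75], b = [11, 36, 10, 75]

[11, 36, 10, 75]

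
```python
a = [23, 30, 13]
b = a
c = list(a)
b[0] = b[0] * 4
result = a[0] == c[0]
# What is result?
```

After line 1: a = [23, 30, 13]
After line 2 (b = a, alias): a = [23, 30, 13], b = [23, 30, 13]
After line 3 (c = list(a) is a copy, new object): c = [23, 30, 13]
After line 4 (b[0] = 23 * 4 = 92; mutates shared a/b): a = b = [92, 30, 13], c = [23, 30, 13]
After line 5 (a[0] = 92, c[0] = 23; result = False)

False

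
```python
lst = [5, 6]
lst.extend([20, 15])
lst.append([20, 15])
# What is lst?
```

After line 1: lst = [5, 6]
After line 2 (extend unpacks [20, 15]): lst = [5, 6, 20, 15]
After line 3 (append adds [20, 15] as single element): lst = [5, 6, 20, 15, [20, 15]]

[5, 6, 20, 15, [20, 15]]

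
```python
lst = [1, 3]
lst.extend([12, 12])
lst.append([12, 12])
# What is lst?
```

After line 1: lst = [1, 3]
After line 2 (extend unpacks [12, 12]): lst = [1, 3, 12, 12]
After line 3 (append adds [12, 12] as single element): lst = [1, 3, 12, 12, [12, 12]]

[1, 3, 12, 12, [12, 12]]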